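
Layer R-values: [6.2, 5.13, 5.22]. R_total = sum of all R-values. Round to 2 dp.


R_total = 6.2 + 5.13 + 5.22 = 16.55

16.55


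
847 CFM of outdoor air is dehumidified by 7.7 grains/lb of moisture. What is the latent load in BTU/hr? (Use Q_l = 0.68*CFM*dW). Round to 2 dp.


Q = 0.68 * 847 * 7.7 = 4434.89 BTU/hr

4434.89 BTU/hr


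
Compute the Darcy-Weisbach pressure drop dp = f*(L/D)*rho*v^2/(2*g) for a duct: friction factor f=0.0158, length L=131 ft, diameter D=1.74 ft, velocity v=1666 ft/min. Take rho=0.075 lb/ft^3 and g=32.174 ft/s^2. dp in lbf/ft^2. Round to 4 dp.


v_fps = 1666/60 = 27.7667 ft/s
dp = 0.0158*(131/1.74)*0.075*27.7667^2/(2*32.174) = 1.0689 lbf/ft^2

1.0689 lbf/ft^2


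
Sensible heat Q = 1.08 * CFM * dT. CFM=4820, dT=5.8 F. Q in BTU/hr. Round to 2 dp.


Q = 1.08 * 4820 * 5.8 = 30192.48 BTU/hr

30192.48 BTU/hr


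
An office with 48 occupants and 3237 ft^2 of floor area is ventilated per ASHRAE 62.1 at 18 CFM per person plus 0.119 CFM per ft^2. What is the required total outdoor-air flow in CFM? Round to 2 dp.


Total = 48*18 + 3237*0.119 = 1249.20 CFM

1249.20 CFM


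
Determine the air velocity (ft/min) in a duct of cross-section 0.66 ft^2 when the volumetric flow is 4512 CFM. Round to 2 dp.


V = 4512 / 0.66 = 6836.36 ft/min

6836.36 ft/min


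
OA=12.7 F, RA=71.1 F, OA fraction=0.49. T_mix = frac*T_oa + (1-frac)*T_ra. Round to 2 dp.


T_mix = 0.49*12.7 + 0.51*71.1 = 42.48 F

42.48 F


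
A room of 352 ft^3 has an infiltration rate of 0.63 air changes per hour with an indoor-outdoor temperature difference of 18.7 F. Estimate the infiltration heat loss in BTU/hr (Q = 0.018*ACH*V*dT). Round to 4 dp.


Q = 0.018 * 0.63 * 352 * 18.7 = 74.6444 BTU/hr

74.6444 BTU/hr


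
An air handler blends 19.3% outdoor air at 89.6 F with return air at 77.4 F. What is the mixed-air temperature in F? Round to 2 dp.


T_mix = 77.4 + (19.3/100)*(89.6-77.4) = 79.75 F

79.75 F


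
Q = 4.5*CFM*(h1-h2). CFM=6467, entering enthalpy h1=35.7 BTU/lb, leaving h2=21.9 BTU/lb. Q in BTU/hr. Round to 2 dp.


Q = 4.5 * 6467 * (35.7 - 21.9) = 401600.70 BTU/hr

401600.70 BTU/hr


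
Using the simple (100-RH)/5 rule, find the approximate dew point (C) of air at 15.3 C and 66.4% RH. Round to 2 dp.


Td = 15.3 - (100-66.4)/5 = 8.58 C

8.58 C


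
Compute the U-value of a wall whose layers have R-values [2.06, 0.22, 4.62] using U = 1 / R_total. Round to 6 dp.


R_total = 2.06 + 0.22 + 4.62 = 6.90
U = 1/6.90 = 0.144928

0.144928


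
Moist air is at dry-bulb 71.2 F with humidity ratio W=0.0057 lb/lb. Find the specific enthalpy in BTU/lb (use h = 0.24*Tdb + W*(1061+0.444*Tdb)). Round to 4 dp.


h = 0.24*71.2 + 0.0057*(1061+0.444*71.2) = 23.3159 BTU/lb

23.3159 BTU/lb


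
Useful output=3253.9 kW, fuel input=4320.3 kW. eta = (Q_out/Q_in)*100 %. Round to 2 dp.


eta = (3253.9/4320.3)*100 = 75.32 %

75.32 %


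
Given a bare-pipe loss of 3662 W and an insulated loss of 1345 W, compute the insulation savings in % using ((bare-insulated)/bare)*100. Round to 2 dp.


Savings = ((3662-1345)/3662)*100 = 63.27 %

63.27 %


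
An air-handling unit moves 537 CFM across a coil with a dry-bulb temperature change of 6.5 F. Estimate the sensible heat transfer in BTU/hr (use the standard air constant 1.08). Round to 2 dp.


Q = 1.08 * 537 * 6.5 = 3769.74 BTU/hr

3769.74 BTU/hr


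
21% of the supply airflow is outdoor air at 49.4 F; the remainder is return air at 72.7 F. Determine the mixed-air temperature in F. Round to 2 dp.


T_mix = 0.21*49.4 + 0.79*72.7 = 67.81 F

67.81 F


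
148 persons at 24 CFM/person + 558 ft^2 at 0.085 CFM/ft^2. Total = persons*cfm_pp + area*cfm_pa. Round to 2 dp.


Total = 148*24 + 558*0.085 = 3599.43 CFM

3599.43 CFM


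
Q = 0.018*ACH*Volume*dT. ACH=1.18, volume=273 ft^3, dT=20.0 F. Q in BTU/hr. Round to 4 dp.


Q = 0.018 * 1.18 * 273 * 20.0 = 115.9704 BTU/hr

115.9704 BTU/hr


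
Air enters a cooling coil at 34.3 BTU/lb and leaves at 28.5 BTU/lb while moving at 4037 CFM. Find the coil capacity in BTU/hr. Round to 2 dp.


Q = 4.5 * 4037 * (34.3 - 28.5) = 105365.70 BTU/hr

105365.70 BTU/hr


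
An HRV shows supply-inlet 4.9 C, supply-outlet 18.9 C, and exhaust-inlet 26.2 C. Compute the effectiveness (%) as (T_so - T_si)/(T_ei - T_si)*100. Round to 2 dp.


eff = (18.9-4.9)/(26.2-4.9)*100 = 65.73 %

65.73 %


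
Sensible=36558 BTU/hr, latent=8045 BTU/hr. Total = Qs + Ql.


Qt = 36558 + 8045 = 44603 BTU/hr

44603 BTU/hr


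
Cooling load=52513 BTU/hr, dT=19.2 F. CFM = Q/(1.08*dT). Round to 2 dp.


CFM = 52513 / (1.08 * 19.2) = 2532.46

2532.46 CFM


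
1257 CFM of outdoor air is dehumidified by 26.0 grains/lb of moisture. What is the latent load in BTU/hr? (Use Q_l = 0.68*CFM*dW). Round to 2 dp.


Q = 0.68 * 1257 * 26.0 = 22223.76 BTU/hr

22223.76 BTU/hr


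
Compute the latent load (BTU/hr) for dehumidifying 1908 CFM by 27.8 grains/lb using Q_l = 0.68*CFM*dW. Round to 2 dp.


Q = 0.68 * 1908 * 27.8 = 36068.83 BTU/hr

36068.83 BTU/hr


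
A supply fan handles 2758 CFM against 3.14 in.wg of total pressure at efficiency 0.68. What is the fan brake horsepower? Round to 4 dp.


BHP = 2758 * 3.14 / (6356 * 0.68) = 2.0037 hp

2.0037 hp


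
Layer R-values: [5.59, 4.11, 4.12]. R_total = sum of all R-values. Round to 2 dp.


R_total = 5.59 + 4.11 + 4.12 = 13.82

13.82


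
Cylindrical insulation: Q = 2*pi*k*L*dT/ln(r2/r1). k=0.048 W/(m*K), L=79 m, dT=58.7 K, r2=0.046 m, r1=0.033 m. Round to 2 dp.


Q = 2*pi*0.048*79*58.7/ln(0.046/0.033) = 4210.88 W

4210.88 W


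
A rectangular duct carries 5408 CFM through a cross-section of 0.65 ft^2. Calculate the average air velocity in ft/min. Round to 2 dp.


V = 5408 / 0.65 = 8320.00 ft/min

8320.00 ft/min


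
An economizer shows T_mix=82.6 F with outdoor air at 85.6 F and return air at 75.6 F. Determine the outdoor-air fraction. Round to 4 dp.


frac = (82.6 - 75.6) / (85.6 - 75.6) = 0.7000

0.7000


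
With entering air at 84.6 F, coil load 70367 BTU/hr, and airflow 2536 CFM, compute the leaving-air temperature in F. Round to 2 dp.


dT = 70367/(1.08*2536) = 25.6919
T_leave = 84.6 - 25.6919 = 58.91 F

58.91 F


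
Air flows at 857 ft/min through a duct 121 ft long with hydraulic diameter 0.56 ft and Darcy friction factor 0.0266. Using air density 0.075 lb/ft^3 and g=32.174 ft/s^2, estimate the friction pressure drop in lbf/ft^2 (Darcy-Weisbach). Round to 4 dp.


v_fps = 857/60 = 14.2833 ft/s
dp = 0.0266*(121/0.56)*0.075*14.2833^2/(2*32.174) = 1.3667 lbf/ft^2

1.3667 lbf/ft^2


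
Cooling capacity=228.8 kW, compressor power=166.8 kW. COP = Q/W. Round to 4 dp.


COP = 228.8 / 166.8 = 1.3717

1.3717


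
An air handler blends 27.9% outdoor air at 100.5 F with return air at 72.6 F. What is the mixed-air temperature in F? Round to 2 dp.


T_mix = 72.6 + (27.9/100)*(100.5-72.6) = 80.38 F

80.38 F


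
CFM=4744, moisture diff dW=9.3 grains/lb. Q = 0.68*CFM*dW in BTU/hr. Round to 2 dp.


Q = 0.68 * 4744 * 9.3 = 30001.06 BTU/hr

30001.06 BTU/hr


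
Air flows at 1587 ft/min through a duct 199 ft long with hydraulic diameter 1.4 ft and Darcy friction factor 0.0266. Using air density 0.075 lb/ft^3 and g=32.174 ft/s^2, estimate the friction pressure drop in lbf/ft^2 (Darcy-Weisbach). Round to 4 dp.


v_fps = 1587/60 = 26.45 ft/s
dp = 0.0266*(199/1.4)*0.075*26.45^2/(2*32.174) = 3.0831 lbf/ft^2

3.0831 lbf/ft^2


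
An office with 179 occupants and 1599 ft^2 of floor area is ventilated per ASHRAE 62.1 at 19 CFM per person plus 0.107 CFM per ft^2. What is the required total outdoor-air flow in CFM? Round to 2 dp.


Total = 179*19 + 1599*0.107 = 3572.09 CFM

3572.09 CFM


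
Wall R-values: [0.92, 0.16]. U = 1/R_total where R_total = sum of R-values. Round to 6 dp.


R_total = 0.92 + 0.16 = 1.08
U = 1/1.08 = 0.925926

0.925926


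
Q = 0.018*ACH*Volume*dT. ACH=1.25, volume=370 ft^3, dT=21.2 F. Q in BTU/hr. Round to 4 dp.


Q = 0.018 * 1.25 * 370 * 21.2 = 176.4900 BTU/hr

176.4900 BTU/hr


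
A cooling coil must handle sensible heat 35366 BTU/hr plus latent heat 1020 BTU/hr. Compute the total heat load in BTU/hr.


Qt = 35366 + 1020 = 36386 BTU/hr

36386 BTU/hr


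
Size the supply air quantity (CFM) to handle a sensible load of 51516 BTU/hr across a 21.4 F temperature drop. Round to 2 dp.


CFM = 51516 / (1.08 * 21.4) = 2228.97

2228.97 CFM


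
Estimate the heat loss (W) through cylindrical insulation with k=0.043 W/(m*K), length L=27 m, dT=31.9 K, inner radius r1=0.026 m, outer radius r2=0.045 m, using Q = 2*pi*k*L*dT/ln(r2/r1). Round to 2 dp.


Q = 2*pi*0.043*27*31.9/ln(0.045/0.026) = 424.20 W

424.20 W


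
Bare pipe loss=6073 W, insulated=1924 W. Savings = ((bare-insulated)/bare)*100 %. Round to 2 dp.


Savings = ((6073-1924)/6073)*100 = 68.32 %

68.32 %


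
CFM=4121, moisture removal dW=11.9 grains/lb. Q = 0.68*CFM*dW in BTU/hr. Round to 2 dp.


Q = 0.68 * 4121 * 11.9 = 33347.13 BTU/hr

33347.13 BTU/hr


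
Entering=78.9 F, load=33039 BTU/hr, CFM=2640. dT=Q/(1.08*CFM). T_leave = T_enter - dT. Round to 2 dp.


dT = 33039/(1.08*2640) = 11.5878
T_leave = 78.9 - 11.5878 = 67.31 F

67.31 F


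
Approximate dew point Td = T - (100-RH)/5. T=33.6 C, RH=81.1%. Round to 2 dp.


Td = 33.6 - (100-81.1)/5 = 29.82 C

29.82 C


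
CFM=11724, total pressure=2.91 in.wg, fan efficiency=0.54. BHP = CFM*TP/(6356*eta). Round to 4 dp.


BHP = 11724 * 2.91 / (6356 * 0.54) = 9.9401 hp

9.9401 hp


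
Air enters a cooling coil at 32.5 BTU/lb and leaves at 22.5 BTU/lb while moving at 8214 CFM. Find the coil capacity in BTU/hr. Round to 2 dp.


Q = 4.5 * 8214 * (32.5 - 22.5) = 369630.00 BTU/hr

369630.00 BTU/hr


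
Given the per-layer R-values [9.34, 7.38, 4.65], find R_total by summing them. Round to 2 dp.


R_total = 9.34 + 7.38 + 4.65 = 21.37

21.37


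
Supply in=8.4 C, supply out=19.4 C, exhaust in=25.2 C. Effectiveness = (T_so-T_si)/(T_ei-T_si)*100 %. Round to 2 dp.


eff = (19.4-8.4)/(25.2-8.4)*100 = 65.48 %

65.48 %


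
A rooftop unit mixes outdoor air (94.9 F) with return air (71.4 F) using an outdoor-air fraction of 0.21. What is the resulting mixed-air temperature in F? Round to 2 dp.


T_mix = 0.21*94.9 + 0.79*71.4 = 76.34 F

76.34 F


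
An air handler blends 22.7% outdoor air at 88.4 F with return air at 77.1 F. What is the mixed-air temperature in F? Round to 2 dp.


T_mix = 77.1 + (22.7/100)*(88.4-77.1) = 79.67 F

79.67 F


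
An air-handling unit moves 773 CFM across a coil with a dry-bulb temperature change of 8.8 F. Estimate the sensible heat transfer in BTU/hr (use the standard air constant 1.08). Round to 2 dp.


Q = 1.08 * 773 * 8.8 = 7346.59 BTU/hr

7346.59 BTU/hr


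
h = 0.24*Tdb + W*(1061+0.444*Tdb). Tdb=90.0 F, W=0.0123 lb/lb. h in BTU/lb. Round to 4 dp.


h = 0.24*90.0 + 0.0123*(1061+0.444*90.0) = 35.1418 BTU/lb

35.1418 BTU/lb


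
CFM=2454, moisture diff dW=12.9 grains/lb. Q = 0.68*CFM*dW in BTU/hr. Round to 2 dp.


Q = 0.68 * 2454 * 12.9 = 21526.49 BTU/hr

21526.49 BTU/hr


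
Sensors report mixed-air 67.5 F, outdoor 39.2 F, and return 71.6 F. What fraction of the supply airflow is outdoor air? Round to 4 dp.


frac = (67.5 - 71.6) / (39.2 - 71.6) = 0.1265

0.1265


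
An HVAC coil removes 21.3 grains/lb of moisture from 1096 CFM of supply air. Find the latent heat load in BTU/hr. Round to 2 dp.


Q = 0.68 * 1096 * 21.3 = 15874.46 BTU/hr

15874.46 BTU/hr


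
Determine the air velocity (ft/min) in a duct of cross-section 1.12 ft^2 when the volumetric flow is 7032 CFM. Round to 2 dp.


V = 7032 / 1.12 = 6278.57 ft/min

6278.57 ft/min


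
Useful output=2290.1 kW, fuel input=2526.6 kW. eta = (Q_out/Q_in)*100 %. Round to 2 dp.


eta = (2290.1/2526.6)*100 = 90.64 %

90.64 %


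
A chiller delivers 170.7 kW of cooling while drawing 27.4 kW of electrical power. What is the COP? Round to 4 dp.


COP = 170.7 / 27.4 = 6.2299

6.2299


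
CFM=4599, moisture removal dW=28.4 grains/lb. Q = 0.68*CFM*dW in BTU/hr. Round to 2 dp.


Q = 0.68 * 4599 * 28.4 = 88815.89 BTU/hr

88815.89 BTU/hr


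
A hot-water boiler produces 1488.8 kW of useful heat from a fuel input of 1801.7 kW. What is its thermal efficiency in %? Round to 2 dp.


eta = (1488.8/1801.7)*100 = 82.63 %

82.63 %


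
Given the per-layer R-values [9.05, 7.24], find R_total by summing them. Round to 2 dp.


R_total = 9.05 + 7.24 = 16.29

16.29


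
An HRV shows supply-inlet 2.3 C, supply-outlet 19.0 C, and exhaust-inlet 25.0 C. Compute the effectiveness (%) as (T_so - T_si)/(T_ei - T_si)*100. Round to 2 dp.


eff = (19.0-2.3)/(25.0-2.3)*100 = 73.57 %

73.57 %


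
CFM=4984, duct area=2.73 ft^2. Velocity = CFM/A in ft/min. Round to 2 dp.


V = 4984 / 2.73 = 1825.64 ft/min

1825.64 ft/min


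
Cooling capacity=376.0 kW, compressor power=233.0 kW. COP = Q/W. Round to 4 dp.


COP = 376.0 / 233.0 = 1.6137

1.6137


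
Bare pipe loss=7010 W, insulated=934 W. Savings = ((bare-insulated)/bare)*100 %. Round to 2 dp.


Savings = ((7010-934)/7010)*100 = 86.68 %

86.68 %


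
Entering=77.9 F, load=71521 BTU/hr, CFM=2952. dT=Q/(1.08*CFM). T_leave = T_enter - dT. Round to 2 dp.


dT = 71521/(1.08*2952) = 22.4333
T_leave = 77.9 - 22.4333 = 55.47 F

55.47 F


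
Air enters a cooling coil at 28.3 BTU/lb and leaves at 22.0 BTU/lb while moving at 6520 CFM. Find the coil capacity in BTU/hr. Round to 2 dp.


Q = 4.5 * 6520 * (28.3 - 22.0) = 184842.00 BTU/hr

184842.00 BTU/hr


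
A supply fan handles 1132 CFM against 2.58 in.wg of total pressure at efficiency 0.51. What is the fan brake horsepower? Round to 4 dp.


BHP = 1132 * 2.58 / (6356 * 0.51) = 0.9010 hp

0.9010 hp


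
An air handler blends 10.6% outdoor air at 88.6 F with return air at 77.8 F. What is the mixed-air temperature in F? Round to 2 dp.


T_mix = 77.8 + (10.6/100)*(88.6-77.8) = 78.94 F

78.94 F


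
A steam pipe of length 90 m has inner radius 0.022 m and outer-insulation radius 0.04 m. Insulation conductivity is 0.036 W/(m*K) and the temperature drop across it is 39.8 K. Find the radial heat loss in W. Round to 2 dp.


Q = 2*pi*0.036*90*39.8/ln(0.04/0.022) = 1355.27 W

1355.27 W


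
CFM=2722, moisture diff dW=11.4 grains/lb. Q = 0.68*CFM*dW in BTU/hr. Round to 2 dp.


Q = 0.68 * 2722 * 11.4 = 21100.94 BTU/hr

21100.94 BTU/hr


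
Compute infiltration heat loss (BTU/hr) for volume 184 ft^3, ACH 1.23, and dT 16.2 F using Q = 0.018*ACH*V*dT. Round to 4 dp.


Q = 0.018 * 1.23 * 184 * 16.2 = 65.9949 BTU/hr

65.9949 BTU/hr


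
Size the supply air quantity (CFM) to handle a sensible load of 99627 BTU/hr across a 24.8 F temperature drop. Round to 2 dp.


CFM = 99627 / (1.08 * 24.8) = 3719.65

3719.65 CFM


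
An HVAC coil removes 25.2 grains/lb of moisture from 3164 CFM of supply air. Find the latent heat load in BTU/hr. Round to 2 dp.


Q = 0.68 * 3164 * 25.2 = 54218.30 BTU/hr

54218.30 BTU/hr


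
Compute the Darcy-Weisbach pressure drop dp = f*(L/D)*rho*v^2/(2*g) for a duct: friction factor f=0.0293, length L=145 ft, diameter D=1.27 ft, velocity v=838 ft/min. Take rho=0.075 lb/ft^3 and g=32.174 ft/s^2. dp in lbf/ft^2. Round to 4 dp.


v_fps = 838/60 = 13.9667 ft/s
dp = 0.0293*(145/1.27)*0.075*13.9667^2/(2*32.174) = 0.7606 lbf/ft^2

0.7606 lbf/ft^2


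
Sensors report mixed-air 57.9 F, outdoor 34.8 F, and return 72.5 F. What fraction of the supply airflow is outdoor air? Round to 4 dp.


frac = (57.9 - 72.5) / (34.8 - 72.5) = 0.3873

0.3873


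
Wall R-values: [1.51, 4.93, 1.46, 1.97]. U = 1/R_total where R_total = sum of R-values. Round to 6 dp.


R_total = 1.51 + 4.93 + 1.46 + 1.97 = 9.87
U = 1/9.87 = 0.101317

0.101317


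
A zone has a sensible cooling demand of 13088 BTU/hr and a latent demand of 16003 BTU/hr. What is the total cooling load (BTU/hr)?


Qt = 13088 + 16003 = 29091 BTU/hr

29091 BTU/hr


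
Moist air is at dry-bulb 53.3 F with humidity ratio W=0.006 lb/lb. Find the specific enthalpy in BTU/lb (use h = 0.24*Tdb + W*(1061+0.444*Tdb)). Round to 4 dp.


h = 0.24*53.3 + 0.006*(1061+0.444*53.3) = 19.3000 BTU/lb

19.3000 BTU/lb


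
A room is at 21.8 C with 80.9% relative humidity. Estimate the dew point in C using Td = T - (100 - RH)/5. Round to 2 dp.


Td = 21.8 - (100-80.9)/5 = 17.98 C

17.98 C


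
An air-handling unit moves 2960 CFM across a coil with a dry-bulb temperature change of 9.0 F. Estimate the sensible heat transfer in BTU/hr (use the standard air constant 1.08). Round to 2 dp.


Q = 1.08 * 2960 * 9.0 = 28771.20 BTU/hr

28771.20 BTU/hr


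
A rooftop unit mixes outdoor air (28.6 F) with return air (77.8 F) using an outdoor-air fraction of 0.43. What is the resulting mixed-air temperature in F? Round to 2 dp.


T_mix = 0.43*28.6 + 0.57*77.8 = 56.64 F

56.64 F


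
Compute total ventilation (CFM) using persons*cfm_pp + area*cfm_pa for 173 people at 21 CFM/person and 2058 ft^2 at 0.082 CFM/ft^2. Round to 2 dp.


Total = 173*21 + 2058*0.082 = 3801.76 CFM

3801.76 CFM


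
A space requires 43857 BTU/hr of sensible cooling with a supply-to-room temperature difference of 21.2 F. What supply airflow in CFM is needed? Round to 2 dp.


CFM = 43857 / (1.08 * 21.2) = 1915.49

1915.49 CFM


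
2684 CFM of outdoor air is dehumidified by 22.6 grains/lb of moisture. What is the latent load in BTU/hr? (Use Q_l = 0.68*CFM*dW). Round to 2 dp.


Q = 0.68 * 2684 * 22.6 = 41247.71 BTU/hr

41247.71 BTU/hr


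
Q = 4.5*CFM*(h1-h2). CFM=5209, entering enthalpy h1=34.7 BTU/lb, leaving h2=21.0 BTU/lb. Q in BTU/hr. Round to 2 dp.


Q = 4.5 * 5209 * (34.7 - 21.0) = 321134.85 BTU/hr

321134.85 BTU/hr


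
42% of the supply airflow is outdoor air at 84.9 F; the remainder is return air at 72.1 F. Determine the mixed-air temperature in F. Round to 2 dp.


T_mix = 0.42*84.9 + 0.58*72.1 = 77.48 F

77.48 F


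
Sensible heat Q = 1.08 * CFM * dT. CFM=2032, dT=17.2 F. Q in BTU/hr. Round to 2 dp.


Q = 1.08 * 2032 * 17.2 = 37746.43 BTU/hr

37746.43 BTU/hr


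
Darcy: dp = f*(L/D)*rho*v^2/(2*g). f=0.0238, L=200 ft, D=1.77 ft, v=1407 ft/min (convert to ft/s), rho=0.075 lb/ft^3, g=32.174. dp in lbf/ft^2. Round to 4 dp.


v_fps = 1407/60 = 23.45 ft/s
dp = 0.0238*(200/1.77)*0.075*23.45^2/(2*32.174) = 1.7236 lbf/ft^2

1.7236 lbf/ft^2


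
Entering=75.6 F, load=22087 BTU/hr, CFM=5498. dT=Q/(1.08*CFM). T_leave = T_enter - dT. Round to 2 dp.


dT = 22087/(1.08*5498) = 3.7197
T_leave = 75.6 - 3.7197 = 71.88 F

71.88 F


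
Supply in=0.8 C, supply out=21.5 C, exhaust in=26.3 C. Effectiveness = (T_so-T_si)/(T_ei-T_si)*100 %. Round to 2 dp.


eff = (21.5-0.8)/(26.3-0.8)*100 = 81.18 %

81.18 %


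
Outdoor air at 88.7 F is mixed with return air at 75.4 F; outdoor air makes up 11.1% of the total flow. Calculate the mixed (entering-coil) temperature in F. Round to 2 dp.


T_mix = 75.4 + (11.1/100)*(88.7-75.4) = 76.88 F

76.88 F


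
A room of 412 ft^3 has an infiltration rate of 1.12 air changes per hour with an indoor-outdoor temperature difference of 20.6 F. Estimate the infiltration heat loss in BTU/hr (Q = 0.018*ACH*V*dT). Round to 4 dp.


Q = 0.018 * 1.12 * 412 * 20.6 = 171.1020 BTU/hr

171.1020 BTU/hr


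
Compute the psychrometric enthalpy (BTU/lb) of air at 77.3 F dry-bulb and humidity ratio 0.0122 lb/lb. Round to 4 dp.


h = 0.24*77.3 + 0.0122*(1061+0.444*77.3) = 31.9149 BTU/lb

31.9149 BTU/lb


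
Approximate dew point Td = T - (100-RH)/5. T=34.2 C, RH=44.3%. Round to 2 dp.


Td = 34.2 - (100-44.3)/5 = 23.06 C

23.06 C


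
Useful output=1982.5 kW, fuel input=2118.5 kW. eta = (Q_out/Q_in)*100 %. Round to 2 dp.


eta = (1982.5/2118.5)*100 = 93.58 %

93.58 %


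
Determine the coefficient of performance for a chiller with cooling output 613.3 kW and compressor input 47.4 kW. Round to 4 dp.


COP = 613.3 / 47.4 = 12.9388

12.9388


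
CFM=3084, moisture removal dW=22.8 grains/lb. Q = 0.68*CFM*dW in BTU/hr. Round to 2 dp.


Q = 0.68 * 3084 * 22.8 = 47814.34 BTU/hr

47814.34 BTU/hr


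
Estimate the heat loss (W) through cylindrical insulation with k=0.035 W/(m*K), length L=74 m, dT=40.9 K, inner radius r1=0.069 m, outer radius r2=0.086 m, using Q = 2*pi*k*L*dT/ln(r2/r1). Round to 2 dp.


Q = 2*pi*0.035*74*40.9/ln(0.086/0.069) = 3022.07 W

3022.07 W


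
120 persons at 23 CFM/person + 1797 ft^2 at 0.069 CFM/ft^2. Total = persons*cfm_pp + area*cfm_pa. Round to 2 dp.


Total = 120*23 + 1797*0.069 = 2883.99 CFM

2883.99 CFM


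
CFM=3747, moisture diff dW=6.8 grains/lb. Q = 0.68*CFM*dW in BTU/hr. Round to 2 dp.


Q = 0.68 * 3747 * 6.8 = 17326.13 BTU/hr

17326.13 BTU/hr


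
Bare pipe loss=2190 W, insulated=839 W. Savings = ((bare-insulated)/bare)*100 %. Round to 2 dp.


Savings = ((2190-839)/2190)*100 = 61.69 %

61.69 %


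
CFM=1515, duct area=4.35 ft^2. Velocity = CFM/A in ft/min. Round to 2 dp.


V = 1515 / 4.35 = 348.28 ft/min

348.28 ft/min


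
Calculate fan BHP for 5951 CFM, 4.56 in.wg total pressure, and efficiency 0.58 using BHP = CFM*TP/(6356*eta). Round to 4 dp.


BHP = 5951 * 4.56 / (6356 * 0.58) = 7.3611 hp

7.3611 hp


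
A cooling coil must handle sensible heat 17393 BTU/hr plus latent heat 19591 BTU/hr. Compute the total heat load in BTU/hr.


Qt = 17393 + 19591 = 36984 BTU/hr

36984 BTU/hr


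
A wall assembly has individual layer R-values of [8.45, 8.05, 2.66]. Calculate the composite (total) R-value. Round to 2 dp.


R_total = 8.45 + 8.05 + 2.66 = 19.16

19.16


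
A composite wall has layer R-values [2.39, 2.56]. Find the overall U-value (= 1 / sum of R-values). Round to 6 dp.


R_total = 2.39 + 2.56 = 4.95
U = 1/4.95 = 0.202020

0.202020


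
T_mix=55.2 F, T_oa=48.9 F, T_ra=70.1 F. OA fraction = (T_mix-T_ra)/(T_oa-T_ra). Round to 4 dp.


frac = (55.2 - 70.1) / (48.9 - 70.1) = 0.7028

0.7028


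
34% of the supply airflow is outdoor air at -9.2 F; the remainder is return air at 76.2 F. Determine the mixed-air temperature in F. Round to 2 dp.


T_mix = 0.34*(-9.2) + 0.66*76.2 = 47.16 F

47.16 F


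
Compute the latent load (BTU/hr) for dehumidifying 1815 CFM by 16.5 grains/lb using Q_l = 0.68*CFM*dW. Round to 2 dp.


Q = 0.68 * 1815 * 16.5 = 20364.30 BTU/hr

20364.30 BTU/hr


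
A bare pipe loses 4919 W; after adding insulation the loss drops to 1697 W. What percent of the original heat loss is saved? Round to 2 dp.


Savings = ((4919-1697)/4919)*100 = 65.50 %

65.50 %


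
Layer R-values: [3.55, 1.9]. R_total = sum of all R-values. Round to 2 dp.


R_total = 3.55 + 1.9 = 5.45

5.45


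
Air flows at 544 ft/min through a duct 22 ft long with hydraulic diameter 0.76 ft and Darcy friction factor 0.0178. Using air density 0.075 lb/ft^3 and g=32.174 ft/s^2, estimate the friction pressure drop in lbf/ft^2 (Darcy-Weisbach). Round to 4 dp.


v_fps = 544/60 = 9.0667 ft/s
dp = 0.0178*(22/0.76)*0.075*9.0667^2/(2*32.174) = 0.0494 lbf/ft^2

0.0494 lbf/ft^2


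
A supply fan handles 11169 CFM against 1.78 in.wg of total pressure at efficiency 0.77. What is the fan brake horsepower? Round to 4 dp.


BHP = 11169 * 1.78 / (6356 * 0.77) = 4.0622 hp

4.0622 hp


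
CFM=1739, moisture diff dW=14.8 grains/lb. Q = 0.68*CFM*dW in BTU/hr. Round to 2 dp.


Q = 0.68 * 1739 * 14.8 = 17501.30 BTU/hr

17501.30 BTU/hr


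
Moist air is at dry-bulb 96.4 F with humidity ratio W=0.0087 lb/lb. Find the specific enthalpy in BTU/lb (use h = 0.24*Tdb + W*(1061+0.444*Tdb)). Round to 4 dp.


h = 0.24*96.4 + 0.0087*(1061+0.444*96.4) = 32.7391 BTU/lb

32.7391 BTU/lb


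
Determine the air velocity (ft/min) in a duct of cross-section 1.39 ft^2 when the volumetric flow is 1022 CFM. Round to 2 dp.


V = 1022 / 1.39 = 735.25 ft/min

735.25 ft/min


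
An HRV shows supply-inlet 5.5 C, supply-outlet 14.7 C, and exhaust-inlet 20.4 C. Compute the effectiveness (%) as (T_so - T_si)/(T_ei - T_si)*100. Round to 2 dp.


eff = (14.7-5.5)/(20.4-5.5)*100 = 61.74 %

61.74 %


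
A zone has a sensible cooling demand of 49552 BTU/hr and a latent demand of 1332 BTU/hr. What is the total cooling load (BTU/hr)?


Qt = 49552 + 1332 = 50884 BTU/hr

50884 BTU/hr


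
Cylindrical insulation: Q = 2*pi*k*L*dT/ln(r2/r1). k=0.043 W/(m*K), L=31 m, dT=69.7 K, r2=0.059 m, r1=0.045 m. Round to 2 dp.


Q = 2*pi*0.043*31*69.7/ln(0.059/0.045) = 2155.13 W

2155.13 W


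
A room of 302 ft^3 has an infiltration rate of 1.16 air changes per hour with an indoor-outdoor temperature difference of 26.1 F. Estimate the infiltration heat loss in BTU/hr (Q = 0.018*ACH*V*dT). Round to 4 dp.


Q = 0.018 * 1.16 * 302 * 26.1 = 164.5803 BTU/hr

164.5803 BTU/hr


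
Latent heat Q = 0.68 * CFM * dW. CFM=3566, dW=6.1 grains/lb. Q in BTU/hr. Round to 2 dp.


Q = 0.68 * 3566 * 6.1 = 14791.77 BTU/hr

14791.77 BTU/hr


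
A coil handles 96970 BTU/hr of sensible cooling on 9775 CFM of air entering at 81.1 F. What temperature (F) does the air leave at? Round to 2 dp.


dT = 96970/(1.08*9775) = 9.1854
T_leave = 81.1 - 9.1854 = 71.91 F

71.91 F


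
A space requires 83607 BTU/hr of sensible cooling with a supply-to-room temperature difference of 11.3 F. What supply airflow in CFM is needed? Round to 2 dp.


CFM = 83607 / (1.08 * 11.3) = 6850.79

6850.79 CFM


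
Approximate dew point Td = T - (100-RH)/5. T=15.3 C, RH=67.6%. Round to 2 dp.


Td = 15.3 - (100-67.6)/5 = 8.82 C

8.82 C


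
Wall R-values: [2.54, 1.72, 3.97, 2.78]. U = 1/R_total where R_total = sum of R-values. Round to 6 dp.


R_total = 2.54 + 1.72 + 3.97 + 2.78 = 11.01
U = 1/11.01 = 0.090827

0.090827


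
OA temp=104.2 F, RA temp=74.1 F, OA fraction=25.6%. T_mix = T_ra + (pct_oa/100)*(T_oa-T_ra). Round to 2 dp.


T_mix = 74.1 + (25.6/100)*(104.2-74.1) = 81.81 F

81.81 F


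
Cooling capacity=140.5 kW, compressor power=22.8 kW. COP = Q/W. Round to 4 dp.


COP = 140.5 / 22.8 = 6.1623

6.1623


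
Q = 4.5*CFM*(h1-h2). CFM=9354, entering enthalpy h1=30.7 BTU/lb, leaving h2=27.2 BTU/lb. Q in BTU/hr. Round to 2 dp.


Q = 4.5 * 9354 * (30.7 - 27.2) = 147325.50 BTU/hr

147325.50 BTU/hr


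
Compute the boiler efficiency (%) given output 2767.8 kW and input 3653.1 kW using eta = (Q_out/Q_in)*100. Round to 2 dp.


eta = (2767.8/3653.1)*100 = 75.77 %

75.77 %


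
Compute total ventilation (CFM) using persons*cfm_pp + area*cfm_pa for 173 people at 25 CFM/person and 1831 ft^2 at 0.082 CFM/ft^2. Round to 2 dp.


Total = 173*25 + 1831*0.082 = 4475.14 CFM

4475.14 CFM


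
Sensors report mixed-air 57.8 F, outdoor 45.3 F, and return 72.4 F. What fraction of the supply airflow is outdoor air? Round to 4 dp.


frac = (57.8 - 72.4) / (45.3 - 72.4) = 0.5387

0.5387


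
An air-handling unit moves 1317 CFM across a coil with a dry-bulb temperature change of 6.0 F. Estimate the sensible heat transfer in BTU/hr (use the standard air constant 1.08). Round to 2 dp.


Q = 1.08 * 1317 * 6.0 = 8534.16 BTU/hr

8534.16 BTU/hr


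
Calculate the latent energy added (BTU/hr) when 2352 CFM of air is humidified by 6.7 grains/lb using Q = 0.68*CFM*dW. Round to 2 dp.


Q = 0.68 * 2352 * 6.7 = 10715.71 BTU/hr

10715.71 BTU/hr


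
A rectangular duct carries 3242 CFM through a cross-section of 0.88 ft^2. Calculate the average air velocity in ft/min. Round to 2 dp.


V = 3242 / 0.88 = 3684.09 ft/min

3684.09 ft/min


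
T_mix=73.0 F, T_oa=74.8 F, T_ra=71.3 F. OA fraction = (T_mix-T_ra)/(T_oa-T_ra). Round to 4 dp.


frac = (73.0 - 71.3) / (74.8 - 71.3) = 0.4857

0.4857


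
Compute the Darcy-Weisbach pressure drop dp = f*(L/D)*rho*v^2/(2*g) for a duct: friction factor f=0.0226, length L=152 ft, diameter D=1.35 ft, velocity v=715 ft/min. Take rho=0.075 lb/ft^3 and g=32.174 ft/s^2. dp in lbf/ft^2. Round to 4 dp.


v_fps = 715/60 = 11.9167 ft/s
dp = 0.0226*(152/1.35)*0.075*11.9167^2/(2*32.174) = 0.4212 lbf/ft^2

0.4212 lbf/ft^2


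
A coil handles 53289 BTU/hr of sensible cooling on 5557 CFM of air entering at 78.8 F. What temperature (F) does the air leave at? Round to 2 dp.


dT = 53289/(1.08*5557) = 8.8792
T_leave = 78.8 - 8.8792 = 69.92 F

69.92 F


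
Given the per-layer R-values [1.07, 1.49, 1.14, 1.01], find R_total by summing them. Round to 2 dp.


R_total = 1.07 + 1.49 + 1.14 + 1.01 = 4.71

4.71


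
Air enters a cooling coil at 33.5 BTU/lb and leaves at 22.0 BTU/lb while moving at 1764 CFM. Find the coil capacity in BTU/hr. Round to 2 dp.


Q = 4.5 * 1764 * (33.5 - 22.0) = 91287.00 BTU/hr

91287.00 BTU/hr


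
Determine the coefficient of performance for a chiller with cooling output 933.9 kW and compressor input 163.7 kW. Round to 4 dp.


COP = 933.9 / 163.7 = 5.7049

5.7049


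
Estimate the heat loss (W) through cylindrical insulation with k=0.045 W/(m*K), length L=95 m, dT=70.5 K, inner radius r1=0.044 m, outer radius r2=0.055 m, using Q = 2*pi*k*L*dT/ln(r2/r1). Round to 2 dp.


Q = 2*pi*0.045*95*70.5/ln(0.055/0.044) = 8486.35 W

8486.35 W


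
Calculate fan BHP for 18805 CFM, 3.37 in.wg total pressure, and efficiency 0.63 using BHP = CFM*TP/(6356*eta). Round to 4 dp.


BHP = 18805 * 3.37 / (6356 * 0.63) = 15.8263 hp

15.8263 hp


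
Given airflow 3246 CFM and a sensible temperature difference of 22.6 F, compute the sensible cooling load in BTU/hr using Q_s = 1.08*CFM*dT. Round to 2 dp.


Q = 1.08 * 3246 * 22.6 = 79228.37 BTU/hr

79228.37 BTU/hr


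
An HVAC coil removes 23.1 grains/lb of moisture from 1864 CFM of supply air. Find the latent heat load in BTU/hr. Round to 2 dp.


Q = 0.68 * 1864 * 23.1 = 29279.71 BTU/hr

29279.71 BTU/hr


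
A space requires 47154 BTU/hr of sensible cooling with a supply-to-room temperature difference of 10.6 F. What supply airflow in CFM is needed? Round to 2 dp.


CFM = 47154 / (1.08 * 10.6) = 4118.97

4118.97 CFM


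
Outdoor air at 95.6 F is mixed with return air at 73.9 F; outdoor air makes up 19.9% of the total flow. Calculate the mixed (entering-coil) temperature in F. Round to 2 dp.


T_mix = 73.9 + (19.9/100)*(95.6-73.9) = 78.22 F

78.22 F


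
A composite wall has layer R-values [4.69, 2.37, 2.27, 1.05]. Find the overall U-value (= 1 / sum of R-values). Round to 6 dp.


R_total = 4.69 + 2.37 + 2.27 + 1.05 = 10.38
U = 1/10.38 = 0.096339

0.096339


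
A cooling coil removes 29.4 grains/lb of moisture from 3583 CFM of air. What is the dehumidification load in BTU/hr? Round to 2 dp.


Q = 0.68 * 3583 * 29.4 = 71631.34 BTU/hr

71631.34 BTU/hr


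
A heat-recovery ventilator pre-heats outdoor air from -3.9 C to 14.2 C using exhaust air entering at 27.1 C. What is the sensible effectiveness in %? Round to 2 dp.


eff = (14.2-(-3.9))/(27.1-(-3.9))*100 = 58.39 %

58.39 %


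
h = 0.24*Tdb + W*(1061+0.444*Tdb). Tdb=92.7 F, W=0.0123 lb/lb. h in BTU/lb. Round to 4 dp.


h = 0.24*92.7 + 0.0123*(1061+0.444*92.7) = 35.8046 BTU/lb

35.8046 BTU/lb


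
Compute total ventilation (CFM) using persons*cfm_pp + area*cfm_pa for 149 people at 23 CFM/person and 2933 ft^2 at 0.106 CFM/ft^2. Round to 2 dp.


Total = 149*23 + 2933*0.106 = 3737.90 CFM

3737.90 CFM


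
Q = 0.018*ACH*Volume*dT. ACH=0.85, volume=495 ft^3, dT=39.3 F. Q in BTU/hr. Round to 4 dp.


Q = 0.018 * 0.85 * 495 * 39.3 = 297.6386 BTU/hr

297.6386 BTU/hr


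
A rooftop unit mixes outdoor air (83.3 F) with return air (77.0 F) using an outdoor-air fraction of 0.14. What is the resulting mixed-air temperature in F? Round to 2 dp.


T_mix = 0.14*83.3 + 0.86*77.0 = 77.88 F

77.88 F


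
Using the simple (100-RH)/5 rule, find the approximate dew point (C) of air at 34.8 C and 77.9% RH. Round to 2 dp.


Td = 34.8 - (100-77.9)/5 = 30.38 C

30.38 C


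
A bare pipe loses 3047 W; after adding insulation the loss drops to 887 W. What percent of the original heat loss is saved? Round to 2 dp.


Savings = ((3047-887)/3047)*100 = 70.89 %

70.89 %


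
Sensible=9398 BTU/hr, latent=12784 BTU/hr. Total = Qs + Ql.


Qt = 9398 + 12784 = 22182 BTU/hr

22182 BTU/hr


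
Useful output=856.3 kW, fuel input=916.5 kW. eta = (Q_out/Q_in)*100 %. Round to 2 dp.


eta = (856.3/916.5)*100 = 93.43 %

93.43 %


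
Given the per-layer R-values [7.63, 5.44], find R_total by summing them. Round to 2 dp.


R_total = 7.63 + 5.44 = 13.07

13.07


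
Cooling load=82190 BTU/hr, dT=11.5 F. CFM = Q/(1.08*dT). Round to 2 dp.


CFM = 82190 / (1.08 * 11.5) = 6617.55

6617.55 CFM


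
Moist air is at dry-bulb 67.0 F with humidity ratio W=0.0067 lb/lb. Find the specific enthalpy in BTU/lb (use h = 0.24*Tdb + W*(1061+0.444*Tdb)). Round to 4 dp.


h = 0.24*67.0 + 0.0067*(1061+0.444*67.0) = 23.3880 BTU/lb

23.3880 BTU/lb


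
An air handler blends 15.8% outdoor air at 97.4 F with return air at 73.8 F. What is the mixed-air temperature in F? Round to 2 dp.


T_mix = 73.8 + (15.8/100)*(97.4-73.8) = 77.53 F

77.53 F


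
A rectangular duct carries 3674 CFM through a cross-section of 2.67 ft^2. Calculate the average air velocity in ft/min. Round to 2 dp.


V = 3674 / 2.67 = 1376.03 ft/min

1376.03 ft/min


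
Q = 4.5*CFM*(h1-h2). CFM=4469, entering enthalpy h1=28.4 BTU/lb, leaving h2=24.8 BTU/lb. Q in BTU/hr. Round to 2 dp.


Q = 4.5 * 4469 * (28.4 - 24.8) = 72397.80 BTU/hr

72397.80 BTU/hr


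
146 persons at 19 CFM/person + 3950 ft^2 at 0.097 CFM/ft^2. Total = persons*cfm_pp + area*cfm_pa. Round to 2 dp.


Total = 146*19 + 3950*0.097 = 3157.15 CFM

3157.15 CFM


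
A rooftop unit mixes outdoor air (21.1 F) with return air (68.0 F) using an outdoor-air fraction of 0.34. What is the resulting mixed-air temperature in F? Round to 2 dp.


T_mix = 0.34*21.1 + 0.66*68.0 = 52.05 F

52.05 F


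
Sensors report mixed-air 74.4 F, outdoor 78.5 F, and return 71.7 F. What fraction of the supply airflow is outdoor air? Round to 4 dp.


frac = (74.4 - 71.7) / (78.5 - 71.7) = 0.3971

0.3971


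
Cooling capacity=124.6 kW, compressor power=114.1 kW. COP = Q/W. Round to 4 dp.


COP = 124.6 / 114.1 = 1.0920

1.0920


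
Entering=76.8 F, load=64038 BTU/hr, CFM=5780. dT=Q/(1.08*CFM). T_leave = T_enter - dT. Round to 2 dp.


dT = 64038/(1.08*5780) = 10.2586
T_leave = 76.8 - 10.2586 = 66.54 F

66.54 F


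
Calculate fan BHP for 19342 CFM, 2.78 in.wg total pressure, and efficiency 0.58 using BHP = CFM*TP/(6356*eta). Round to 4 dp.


BHP = 19342 * 2.78 / (6356 * 0.58) = 14.5859 hp

14.5859 hp


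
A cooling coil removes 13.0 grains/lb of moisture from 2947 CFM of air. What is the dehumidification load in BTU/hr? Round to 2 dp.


Q = 0.68 * 2947 * 13.0 = 26051.48 BTU/hr

26051.48 BTU/hr


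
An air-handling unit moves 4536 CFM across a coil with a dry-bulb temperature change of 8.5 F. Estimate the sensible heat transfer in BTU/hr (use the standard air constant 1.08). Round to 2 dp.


Q = 1.08 * 4536 * 8.5 = 41640.48 BTU/hr

41640.48 BTU/hr


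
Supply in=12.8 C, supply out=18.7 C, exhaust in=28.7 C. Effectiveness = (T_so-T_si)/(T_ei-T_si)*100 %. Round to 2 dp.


eff = (18.7-12.8)/(28.7-12.8)*100 = 37.11 %

37.11 %


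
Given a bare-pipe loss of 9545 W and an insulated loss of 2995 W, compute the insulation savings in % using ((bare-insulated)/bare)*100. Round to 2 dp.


Savings = ((9545-2995)/9545)*100 = 68.62 %

68.62 %


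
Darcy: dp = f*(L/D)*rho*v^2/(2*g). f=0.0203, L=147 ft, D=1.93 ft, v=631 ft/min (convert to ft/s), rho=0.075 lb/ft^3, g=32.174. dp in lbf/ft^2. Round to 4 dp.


v_fps = 631/60 = 10.5167 ft/s
dp = 0.0203*(147/1.93)*0.075*10.5167^2/(2*32.174) = 0.1993 lbf/ft^2

0.1993 lbf/ft^2


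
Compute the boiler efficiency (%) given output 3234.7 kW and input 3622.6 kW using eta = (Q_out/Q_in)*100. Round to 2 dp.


eta = (3234.7/3622.6)*100 = 89.29 %

89.29 %


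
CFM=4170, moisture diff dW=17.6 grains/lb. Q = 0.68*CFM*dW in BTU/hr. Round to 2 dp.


Q = 0.68 * 4170 * 17.6 = 49906.56 BTU/hr

49906.56 BTU/hr


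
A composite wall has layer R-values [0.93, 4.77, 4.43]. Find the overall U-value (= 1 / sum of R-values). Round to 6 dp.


R_total = 0.93 + 4.77 + 4.43 = 10.13
U = 1/10.13 = 0.098717

0.098717


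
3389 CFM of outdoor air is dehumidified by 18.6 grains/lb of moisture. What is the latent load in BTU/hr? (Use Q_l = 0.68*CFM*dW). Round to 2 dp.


Q = 0.68 * 3389 * 18.6 = 42864.07 BTU/hr

42864.07 BTU/hr


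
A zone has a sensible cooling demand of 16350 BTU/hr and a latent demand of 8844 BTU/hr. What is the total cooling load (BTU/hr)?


Qt = 16350 + 8844 = 25194 BTU/hr

25194 BTU/hr


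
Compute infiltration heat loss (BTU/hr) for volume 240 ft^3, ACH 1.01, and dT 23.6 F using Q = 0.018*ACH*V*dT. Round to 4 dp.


Q = 0.018 * 1.01 * 240 * 23.6 = 102.9715 BTU/hr

102.9715 BTU/hr


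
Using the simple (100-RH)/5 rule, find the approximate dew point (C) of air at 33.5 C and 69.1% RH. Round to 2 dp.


Td = 33.5 - (100-69.1)/5 = 27.32 C

27.32 C


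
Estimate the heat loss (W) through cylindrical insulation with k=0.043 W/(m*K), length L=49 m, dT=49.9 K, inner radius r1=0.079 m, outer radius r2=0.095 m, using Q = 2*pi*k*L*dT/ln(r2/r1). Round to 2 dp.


Q = 2*pi*0.043*49*49.9/ln(0.095/0.079) = 3581.92 W

3581.92 W


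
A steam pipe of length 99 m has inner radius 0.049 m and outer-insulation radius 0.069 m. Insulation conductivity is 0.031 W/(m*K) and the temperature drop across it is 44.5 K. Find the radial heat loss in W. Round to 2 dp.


Q = 2*pi*0.031*99*44.5/ln(0.069/0.049) = 2506.96 W

2506.96 W


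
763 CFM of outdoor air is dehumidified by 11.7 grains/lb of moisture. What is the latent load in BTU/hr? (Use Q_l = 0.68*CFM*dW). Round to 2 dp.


Q = 0.68 * 763 * 11.7 = 6070.43 BTU/hr

6070.43 BTU/hr


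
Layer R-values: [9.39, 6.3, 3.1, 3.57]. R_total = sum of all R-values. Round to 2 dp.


R_total = 9.39 + 6.3 + 3.1 + 3.57 = 22.36

22.36


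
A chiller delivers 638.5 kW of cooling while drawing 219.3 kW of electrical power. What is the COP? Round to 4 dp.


COP = 638.5 / 219.3 = 2.9115

2.9115


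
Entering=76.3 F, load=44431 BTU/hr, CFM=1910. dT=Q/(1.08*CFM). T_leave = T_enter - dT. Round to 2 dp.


dT = 44431/(1.08*1910) = 21.5392
T_leave = 76.3 - 21.5392 = 54.76 F

54.76 F


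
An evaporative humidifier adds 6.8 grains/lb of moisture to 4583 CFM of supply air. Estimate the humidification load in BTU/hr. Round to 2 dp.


Q = 0.68 * 4583 * 6.8 = 21191.79 BTU/hr

21191.79 BTU/hr


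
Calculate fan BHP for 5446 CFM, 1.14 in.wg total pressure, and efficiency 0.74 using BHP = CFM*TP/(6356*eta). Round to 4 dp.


BHP = 5446 * 1.14 / (6356 * 0.74) = 1.3200 hp

1.3200 hp


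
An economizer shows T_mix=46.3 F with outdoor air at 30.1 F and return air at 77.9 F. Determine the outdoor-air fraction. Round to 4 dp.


frac = (46.3 - 77.9) / (30.1 - 77.9) = 0.6611

0.6611


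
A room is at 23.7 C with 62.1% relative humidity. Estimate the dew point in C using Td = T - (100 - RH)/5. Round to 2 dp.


Td = 23.7 - (100-62.1)/5 = 16.12 C

16.12 C


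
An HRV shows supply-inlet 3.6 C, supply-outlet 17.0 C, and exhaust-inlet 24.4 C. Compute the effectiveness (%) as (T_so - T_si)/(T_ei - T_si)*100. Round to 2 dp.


eff = (17.0-3.6)/(24.4-3.6)*100 = 64.42 %

64.42 %


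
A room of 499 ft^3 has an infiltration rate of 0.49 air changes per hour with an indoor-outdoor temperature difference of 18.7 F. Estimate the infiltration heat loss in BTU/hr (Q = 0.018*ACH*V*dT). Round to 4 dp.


Q = 0.018 * 0.49 * 499 * 18.7 = 82.3021 BTU/hr

82.3021 BTU/hr
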